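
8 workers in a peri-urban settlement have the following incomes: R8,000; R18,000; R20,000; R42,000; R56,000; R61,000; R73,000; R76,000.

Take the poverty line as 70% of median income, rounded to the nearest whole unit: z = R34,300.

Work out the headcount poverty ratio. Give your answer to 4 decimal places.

0.3750

3 of the 8 workers have income below R34,300.
H = 3/8 = 0.3750.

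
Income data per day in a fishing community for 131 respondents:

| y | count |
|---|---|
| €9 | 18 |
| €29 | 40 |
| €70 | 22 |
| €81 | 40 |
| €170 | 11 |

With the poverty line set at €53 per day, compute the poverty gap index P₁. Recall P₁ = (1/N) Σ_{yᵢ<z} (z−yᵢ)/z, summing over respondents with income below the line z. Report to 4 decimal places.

0.2523

Below z: 18×€9, 40×€29 (q = 58 of N = 131).
Shortfall ratios: (53−9)/53 = 0.8302 (×18); (53−29)/53 = 0.4528 (×40).
Sum of shortfalls = 33.056604; P₁ averages over all N: 33.056604 / 131 = 0.2523.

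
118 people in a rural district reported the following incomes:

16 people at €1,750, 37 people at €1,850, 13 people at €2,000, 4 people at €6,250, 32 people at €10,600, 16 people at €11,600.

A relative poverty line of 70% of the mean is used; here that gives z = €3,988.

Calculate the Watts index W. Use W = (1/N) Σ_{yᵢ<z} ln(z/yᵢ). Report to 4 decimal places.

0.4286

Below the line: 16×€1,750, 37×€1,850, 13×€2,000 (q = 66 of N = 118).
Log shortfalls: ln(3988/1750) = 0.8237 (×16); ln(3988/1850) = 0.7681 (×37); ln(3988/2000) = 0.6901 (×13).
W = 50.570496 / 118 = 0.4286.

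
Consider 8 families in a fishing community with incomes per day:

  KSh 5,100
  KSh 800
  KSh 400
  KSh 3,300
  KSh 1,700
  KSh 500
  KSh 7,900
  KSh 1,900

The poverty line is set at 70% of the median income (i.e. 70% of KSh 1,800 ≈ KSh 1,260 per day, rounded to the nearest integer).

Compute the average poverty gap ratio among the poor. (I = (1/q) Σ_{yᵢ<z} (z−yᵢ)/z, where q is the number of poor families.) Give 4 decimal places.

Below z: KSh 400, KSh 500, KSh 800 (q = 3 of N = 8).
Relative gaps: 0.6825, 0.6032, 0.3651; sum = 1.650794.
I averages over the q = 3 poor units only: 1.650794 / 3 = 0.5503.

0.5503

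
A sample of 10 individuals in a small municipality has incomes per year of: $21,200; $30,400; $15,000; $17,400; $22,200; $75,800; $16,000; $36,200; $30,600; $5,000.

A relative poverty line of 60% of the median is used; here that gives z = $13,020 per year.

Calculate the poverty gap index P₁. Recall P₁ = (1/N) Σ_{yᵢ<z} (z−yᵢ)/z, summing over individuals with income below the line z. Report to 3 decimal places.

0.062

Incomes under z: $5,000 (q = 1 of N = 10).
Relative gaps: (13020−5000)/13020 = 0.6160.
Sum of shortfalls = 0.615975; P₁ averages over all N: 0.615975 / 10 = 0.062.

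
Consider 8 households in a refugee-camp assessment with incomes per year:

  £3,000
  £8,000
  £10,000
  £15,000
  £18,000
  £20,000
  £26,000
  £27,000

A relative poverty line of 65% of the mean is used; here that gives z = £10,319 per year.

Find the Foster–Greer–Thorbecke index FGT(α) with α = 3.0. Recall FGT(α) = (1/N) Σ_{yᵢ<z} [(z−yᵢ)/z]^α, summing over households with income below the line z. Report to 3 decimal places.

Poor units: £3,000, £8,000, £10,000 (q = 3 of N = 8).
Normalized shortfalls: (10319−3000)/10319 = 0.7093; (10319−8000)/10319 = 0.2247; (10319−10000)/10319 = 0.0309.
Raised to α = 3.0: 0.35681; 0.01135; 0.00003.
Sum = 0.368194; FGT(3.0) = 0.368194 / 8 = 0.046.

0.046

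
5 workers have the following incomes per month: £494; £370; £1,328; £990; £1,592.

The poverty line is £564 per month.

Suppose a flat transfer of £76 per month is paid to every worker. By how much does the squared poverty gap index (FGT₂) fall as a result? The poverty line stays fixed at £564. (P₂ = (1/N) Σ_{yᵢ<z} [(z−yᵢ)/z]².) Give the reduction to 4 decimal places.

0.0180

Before: below the line — £370, £494; squared poverty gap index (FGT₂) = 0.026744.
After the £76 transfer: below the line — £446; squared poverty gap index (FGT₂) = 0.008755.
Reduction = 0.026744 − 0.008755 = 0.0180.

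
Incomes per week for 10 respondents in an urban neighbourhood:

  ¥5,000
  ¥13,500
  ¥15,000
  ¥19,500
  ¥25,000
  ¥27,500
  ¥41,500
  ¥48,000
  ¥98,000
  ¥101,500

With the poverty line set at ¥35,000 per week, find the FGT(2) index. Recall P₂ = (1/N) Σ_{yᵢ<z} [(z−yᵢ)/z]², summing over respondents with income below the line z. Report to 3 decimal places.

0.176

Poor units: ¥5,000, ¥13,500, ¥15,000, ¥19,500, ¥25,000, ¥27,500 (q = 6 of N = 10).
Shortfall ratios: (35000−5000)/35000 = 0.8571; (35000−13500)/35000 = 0.6143; (35000−15000)/35000 = 0.5714; (35000−19500)/35000 = 0.4429; (35000−25000)/35000 = 0.2857; (35000−27500)/35000 = 0.2143.
Squared: 0.7347; 0.3773; 0.3265; 0.1961; 0.0816; 0.0459.
Sum = 1.762245; P₂ = 1.762245 / 10 = 0.176.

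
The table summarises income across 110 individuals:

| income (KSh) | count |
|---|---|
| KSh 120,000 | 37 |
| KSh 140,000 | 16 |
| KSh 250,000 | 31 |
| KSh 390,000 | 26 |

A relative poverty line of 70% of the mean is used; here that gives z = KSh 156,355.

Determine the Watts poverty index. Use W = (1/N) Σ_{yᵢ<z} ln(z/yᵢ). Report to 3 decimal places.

0.105

Below z: 37×KSh 120,000, 16×KSh 140,000 (q = 53 of N = 110).
ln(z/y) terms: ln(156355/120000) = 0.2646 (×37); ln(156355/140000) = 0.1105 (×16).
W = 11.559367 / 110 = 0.105.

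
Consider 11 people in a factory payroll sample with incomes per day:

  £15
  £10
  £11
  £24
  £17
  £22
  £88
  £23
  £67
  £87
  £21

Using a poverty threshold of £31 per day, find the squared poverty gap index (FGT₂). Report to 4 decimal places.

Below the line: £10, £11, £15, £17, £21, £22, £23, £24 (q = 8 of N = 11).
Relative gaps: (31−10)/31 = 0.6774; (31−11)/31 = 0.6452; (31−15)/31 = 0.5161; (31−17)/31 = 0.4516; (31−21)/31 = 0.3226; (31−22)/31 = 0.2903; (31−23)/31 = 0.2581; (31−24)/31 = 0.2258.
Squared: 0.4589; 0.4162; 0.2664; 0.2040; 0.1041; 0.0843; 0.0666; 0.0510.
Sum = 1.651405; P₂ = 1.651405 / 11 = 0.1501.

0.1501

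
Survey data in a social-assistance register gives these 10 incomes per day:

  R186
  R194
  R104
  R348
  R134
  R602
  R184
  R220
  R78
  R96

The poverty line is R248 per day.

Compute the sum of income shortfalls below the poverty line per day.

R788

Below z: R78, R96, R104, R134, R184, R186, R194, R220 (q = 8 of N = 10).
Individual gaps: 248−78 = 170; 248−96 = 152; 248−104 = 144; 248−134 = 114; 248−184 = 64; 248−186 = 62; 248−194 = 54; 248−220 = 28.
Aggregate gap = R788.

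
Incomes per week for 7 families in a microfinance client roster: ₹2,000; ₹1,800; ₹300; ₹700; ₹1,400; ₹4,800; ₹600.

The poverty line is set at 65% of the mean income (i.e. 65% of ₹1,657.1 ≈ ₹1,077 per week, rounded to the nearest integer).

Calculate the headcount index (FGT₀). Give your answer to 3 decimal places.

3 of the 7 families have income below ₹1,077.
H = 3/7 = 0.429.

0.429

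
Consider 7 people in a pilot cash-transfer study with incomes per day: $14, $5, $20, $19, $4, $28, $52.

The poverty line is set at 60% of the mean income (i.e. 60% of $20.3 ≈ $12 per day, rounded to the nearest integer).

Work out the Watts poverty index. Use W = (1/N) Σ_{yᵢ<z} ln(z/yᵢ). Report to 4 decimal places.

Poor units: $4, $5 (q = 2 of N = 7).
Log shortfalls: ln(12/4) = 1.0986; ln(12/5) = 0.8755.
W = 1.974081 / 7 = 0.2820.

0.2820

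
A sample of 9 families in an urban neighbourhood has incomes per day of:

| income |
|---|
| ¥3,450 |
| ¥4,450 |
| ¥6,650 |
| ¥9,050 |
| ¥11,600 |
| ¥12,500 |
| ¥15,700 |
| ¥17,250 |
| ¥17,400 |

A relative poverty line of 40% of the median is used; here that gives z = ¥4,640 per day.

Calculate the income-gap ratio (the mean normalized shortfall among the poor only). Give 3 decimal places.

0.149

Incomes under z: ¥3,450, ¥4,450 (q = 2 of N = 9).
Shortfall ratios (z−y)/z: 0.2565, 0.0409; sum = 0.297414.
I averages over the q = 2 poor units only: 0.297414 / 2 = 0.149.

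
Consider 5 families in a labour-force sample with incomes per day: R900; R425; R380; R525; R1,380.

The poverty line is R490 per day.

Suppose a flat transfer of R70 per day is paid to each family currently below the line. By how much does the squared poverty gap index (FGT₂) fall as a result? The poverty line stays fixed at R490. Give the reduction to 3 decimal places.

Before: below the line — R380, R425; squared poverty gap index (FGT₂) = 0.01360.
After the R70 transfer: below the line — R450; squared poverty gap index (FGT₂) = 0.00133.
Reduction = 0.01360 − 0.00133 = 0.012.

0.012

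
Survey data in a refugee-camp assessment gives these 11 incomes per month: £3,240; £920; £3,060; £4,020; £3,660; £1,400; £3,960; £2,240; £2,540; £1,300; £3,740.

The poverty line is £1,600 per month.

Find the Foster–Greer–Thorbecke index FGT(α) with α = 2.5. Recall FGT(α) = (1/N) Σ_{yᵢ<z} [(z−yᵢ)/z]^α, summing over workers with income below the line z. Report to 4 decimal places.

Below z: £920, £1,300, £1,400 (q = 3 of N = 11).
Gap ratios (z−y)/z: (1600−920)/1600 = 0.4250; (1600−1300)/1600 = 0.1875; (1600−1400)/1600 = 0.1250.
Raised to α = 2.5: 0.11775; 0.01522; 0.00552.
Sum = 0.138500; FGT(2.5) = 0.138500 / 11 = 0.0126.

0.0126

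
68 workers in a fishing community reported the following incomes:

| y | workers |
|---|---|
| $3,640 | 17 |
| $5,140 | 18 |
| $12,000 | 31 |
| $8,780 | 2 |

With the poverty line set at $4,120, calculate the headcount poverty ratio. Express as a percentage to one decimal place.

25.0%

17 of the 68 workers have income below $4,120.
H = 17/68 = 25.0%.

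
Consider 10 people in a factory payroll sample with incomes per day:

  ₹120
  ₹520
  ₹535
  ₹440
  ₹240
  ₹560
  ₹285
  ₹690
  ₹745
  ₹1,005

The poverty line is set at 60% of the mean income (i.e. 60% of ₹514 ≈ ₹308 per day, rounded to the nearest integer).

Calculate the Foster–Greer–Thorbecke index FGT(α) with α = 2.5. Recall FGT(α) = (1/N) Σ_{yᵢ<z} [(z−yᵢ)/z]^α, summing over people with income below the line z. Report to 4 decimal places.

Poor units: ₹120, ₹240, ₹285 (q = 3 of N = 10).
Relative gaps: (308−120)/308 = 0.6104; (308−240)/308 = 0.2208; (308−285)/308 = 0.0747.
Raised to α = 2.5: 0.29108; 0.02290; 0.00152.
Sum = 0.315511; FGT(2.5) = 0.315511 / 10 = 0.0316.

0.0316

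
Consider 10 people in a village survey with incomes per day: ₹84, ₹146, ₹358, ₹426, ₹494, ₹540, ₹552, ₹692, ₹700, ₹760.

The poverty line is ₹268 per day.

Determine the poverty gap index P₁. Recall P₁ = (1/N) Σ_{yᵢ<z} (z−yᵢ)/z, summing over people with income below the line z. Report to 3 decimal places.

Incomes under z: ₹84, ₹146 (q = 2 of N = 10).
Normalized shortfalls: (268−84)/268 = 0.6866; (268−146)/268 = 0.4552.
Sum of shortfalls = 1.141791; P₁ averages over all N: 1.141791 / 10 = 0.114.

0.114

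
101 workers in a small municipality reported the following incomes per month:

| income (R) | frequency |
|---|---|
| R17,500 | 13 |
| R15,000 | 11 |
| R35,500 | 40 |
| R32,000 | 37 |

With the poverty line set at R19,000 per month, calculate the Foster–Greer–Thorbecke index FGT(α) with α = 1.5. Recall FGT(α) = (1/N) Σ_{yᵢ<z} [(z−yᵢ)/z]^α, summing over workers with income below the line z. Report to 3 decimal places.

Incomes under z: 11×R15,000, 13×R17,500 (q = 24 of N = 101).
Normalized shortfalls: (19000−15000)/19000 = 0.2105 (×11); (19000−17500)/19000 = 0.0789 (×13).
Raised to α = 1.5: 0.09660 (×11); 0.02218 (×13).
Sum = 1.350927; FGT(1.5) = 1.350927 / 101 = 0.013.

0.013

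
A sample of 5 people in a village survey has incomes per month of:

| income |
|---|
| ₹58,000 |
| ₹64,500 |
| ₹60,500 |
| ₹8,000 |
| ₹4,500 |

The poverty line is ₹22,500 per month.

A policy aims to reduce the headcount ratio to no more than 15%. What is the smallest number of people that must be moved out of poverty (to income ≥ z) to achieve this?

2

2 of the 5 people are poor, so H = 2/5 = 0.400.
A headcount ratio of at most 15% allows at most ⌊0.15 × 5⌋ = 0 poor people.
So at least 2 − 0 = 2 must be lifted.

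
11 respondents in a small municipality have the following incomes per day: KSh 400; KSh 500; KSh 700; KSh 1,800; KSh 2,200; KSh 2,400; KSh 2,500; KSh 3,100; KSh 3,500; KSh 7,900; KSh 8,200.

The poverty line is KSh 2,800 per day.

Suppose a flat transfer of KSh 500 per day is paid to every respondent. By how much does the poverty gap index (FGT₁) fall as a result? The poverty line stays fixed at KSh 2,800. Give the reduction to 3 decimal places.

0.104

Before: below the line — KSh 400, KSh 500, KSh 700, KSh 1,800, KSh 2,200, KSh 2,400, KSh 2,500; poverty gap index (FGT₁) = 0.29545.
After the KSh 500 transfer: below the line — KSh 900, KSh 1,000, KSh 1,200, KSh 2,300, KSh 2,700; poverty gap index (FGT₁) = 0.19156.
Reduction = 0.29545 − 0.19156 = 0.104.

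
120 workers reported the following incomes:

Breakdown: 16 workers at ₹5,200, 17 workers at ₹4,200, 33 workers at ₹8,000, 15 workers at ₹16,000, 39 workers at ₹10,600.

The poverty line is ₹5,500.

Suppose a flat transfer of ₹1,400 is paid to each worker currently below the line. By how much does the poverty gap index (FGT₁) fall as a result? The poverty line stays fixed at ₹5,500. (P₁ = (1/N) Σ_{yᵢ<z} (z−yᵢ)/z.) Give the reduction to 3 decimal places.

0.041

Before: below the line — 17×₹4,200, 16×₹5,200; poverty gap index (FGT₁) = 0.04076.
After the ₹1,400 transfer: below the line — none; poverty gap index (FGT₁) = 0.00000.
Reduction = 0.04076 − 0.00000 = 0.041.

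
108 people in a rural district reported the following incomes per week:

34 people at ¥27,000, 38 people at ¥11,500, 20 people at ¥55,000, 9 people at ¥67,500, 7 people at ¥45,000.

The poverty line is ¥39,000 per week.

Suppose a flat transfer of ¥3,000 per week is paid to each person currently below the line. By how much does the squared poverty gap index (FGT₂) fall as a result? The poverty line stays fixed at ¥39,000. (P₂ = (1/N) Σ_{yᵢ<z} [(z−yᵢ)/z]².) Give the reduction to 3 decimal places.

0.049

Before: below the line — 38×¥11,500, 34×¥27,000; squared poverty gap index (FGT₂) = 0.20475.
After the ¥3,000 transfer: below the line — 38×¥14,500, 34×¥30,000; squared poverty gap index (FGT₂) = 0.15562.
Reduction = 0.20475 − 0.15562 = 0.049.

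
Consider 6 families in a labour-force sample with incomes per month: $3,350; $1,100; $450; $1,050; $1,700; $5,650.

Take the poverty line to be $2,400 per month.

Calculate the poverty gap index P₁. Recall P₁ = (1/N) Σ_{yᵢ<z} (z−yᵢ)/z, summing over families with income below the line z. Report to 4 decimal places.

Poor units: $450, $1,050, $1,100, $1,700 (q = 4 of N = 6).
Shortfall ratios: (2400−450)/2400 = 0.8125; (2400−1050)/2400 = 0.5625; (2400−1100)/2400 = 0.5417; (2400−1700)/2400 = 0.2917.
Sum of shortfalls = 2.208333; P₁ averages over all N: 2.208333 / 6 = 0.3681.

0.3681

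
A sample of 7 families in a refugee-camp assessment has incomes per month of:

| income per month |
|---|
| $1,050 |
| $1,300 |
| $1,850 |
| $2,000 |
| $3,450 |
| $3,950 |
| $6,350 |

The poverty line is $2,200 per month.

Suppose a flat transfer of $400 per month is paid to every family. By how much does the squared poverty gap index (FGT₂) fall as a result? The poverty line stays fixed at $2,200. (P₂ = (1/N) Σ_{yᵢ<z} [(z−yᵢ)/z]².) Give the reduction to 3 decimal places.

0.044

Before: below the line — $1,050, $1,300, $1,850, $2,000; squared poverty gap index (FGT₂) = 0.06774.
After the $400 transfer: below the line — $1,450, $1,700; squared poverty gap index (FGT₂) = 0.02398.
Reduction = 0.06774 − 0.02398 = 0.044.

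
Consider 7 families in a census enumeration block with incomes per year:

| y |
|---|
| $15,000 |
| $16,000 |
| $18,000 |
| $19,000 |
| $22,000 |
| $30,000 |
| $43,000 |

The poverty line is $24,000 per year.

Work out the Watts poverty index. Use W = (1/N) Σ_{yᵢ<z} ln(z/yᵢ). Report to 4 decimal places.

0.2120

Poor units: $15,000, $16,000, $18,000, $19,000, $22,000 (q = 5 of N = 7).
Log gaps: ln(24000/15000) = 0.4700; ln(24000/16000) = 0.4055; ln(24000/18000) = 0.2877; ln(24000/19000) = 0.2336; ln(24000/22000) = 0.0870.
W = 1.483777 / 7 = 0.2120.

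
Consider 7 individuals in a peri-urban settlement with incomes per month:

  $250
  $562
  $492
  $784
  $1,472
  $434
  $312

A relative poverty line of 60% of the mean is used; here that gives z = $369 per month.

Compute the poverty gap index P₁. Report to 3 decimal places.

Below z: $250, $312 (q = 2 of N = 7).
Shortfall ratios: (369−250)/369 = 0.3225; (369−312)/369 = 0.1545.
Σ = 0.476965. Dividing by the full population N = 7 gives P₁ = 0.068.

0.068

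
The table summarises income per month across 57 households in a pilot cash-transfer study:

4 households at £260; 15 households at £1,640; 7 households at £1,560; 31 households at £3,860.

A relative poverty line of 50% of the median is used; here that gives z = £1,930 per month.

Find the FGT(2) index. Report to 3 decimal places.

Below the line: 4×£260, 7×£1,560, 15×£1,640 (q = 26 of N = 57).
Gap ratios (z−y)/z: (1930−260)/1930 = 0.8653 (×4); (1930−1560)/1930 = 0.1917 (×7); (1930−1640)/1930 = 0.1503 (×15).
Squared: 0.7487 (×4); 0.0368 (×7); 0.0226 (×15).
Sum = 3.590808; P₂ = 3.590808 / 57 = 0.063.

0.063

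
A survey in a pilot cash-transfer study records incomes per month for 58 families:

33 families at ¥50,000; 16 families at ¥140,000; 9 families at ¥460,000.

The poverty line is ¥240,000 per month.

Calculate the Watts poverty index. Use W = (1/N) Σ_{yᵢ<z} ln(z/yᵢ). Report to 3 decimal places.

1.041

Below z: 33×¥50,000, 16×¥140,000 (q = 49 of N = 58).
Log shortfalls: ln(240000/50000) = 1.5686 (×33); ln(240000/140000) = 0.5390 (×16).
W = 60.388269 / 58 = 1.041.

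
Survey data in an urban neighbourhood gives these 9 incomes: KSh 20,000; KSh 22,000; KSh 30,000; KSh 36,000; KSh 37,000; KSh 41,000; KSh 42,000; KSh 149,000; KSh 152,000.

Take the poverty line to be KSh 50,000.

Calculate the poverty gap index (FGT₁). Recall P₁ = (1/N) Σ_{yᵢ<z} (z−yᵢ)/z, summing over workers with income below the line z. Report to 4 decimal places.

0.2711

Incomes under z: KSh 20,000, KSh 22,000, KSh 30,000, KSh 36,000, KSh 37,000, KSh 41,000, KSh 42,000 (q = 7 of N = 9).
Shortfall ratios: (50000−20000)/50000 = 0.6000; (50000−22000)/50000 = 0.5600; (50000−30000)/50000 = 0.4000; (50000−36000)/50000 = 0.2800; (50000−37000)/50000 = 0.2600; (50000−41000)/50000 = 0.1800; (50000−42000)/50000 = 0.1600.
Σ = 2.440000. Dividing by the full population N = 9 gives P₁ = 0.2711.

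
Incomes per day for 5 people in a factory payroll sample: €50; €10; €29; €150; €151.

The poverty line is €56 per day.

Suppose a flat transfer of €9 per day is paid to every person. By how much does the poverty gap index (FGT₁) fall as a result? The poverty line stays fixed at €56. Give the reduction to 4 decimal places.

Before: below the line — €10, €29, €50; poverty gap index (FGT₁) = 0.282143.
After the €9 transfer: below the line — €19, €38; poverty gap index (FGT₁) = 0.196429.
Reduction = 0.282143 − 0.196429 = 0.0857.

0.0857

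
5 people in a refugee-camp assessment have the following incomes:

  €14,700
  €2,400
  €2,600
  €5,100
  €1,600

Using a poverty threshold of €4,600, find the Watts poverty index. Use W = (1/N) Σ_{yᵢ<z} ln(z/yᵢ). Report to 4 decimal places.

0.4554

Below z: €1,600, €2,400, €2,600 (q = 3 of N = 5).
Log shortfalls: ln(4600/1600) = 1.0561; ln(4600/2400) = 0.6506; ln(4600/2600) = 0.5705.
W = 2.277185 / 5 = 0.4554.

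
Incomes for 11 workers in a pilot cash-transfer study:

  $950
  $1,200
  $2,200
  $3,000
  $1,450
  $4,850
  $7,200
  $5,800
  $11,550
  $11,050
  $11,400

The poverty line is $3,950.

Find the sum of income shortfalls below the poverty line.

$10,950

Incomes under z: $950, $1,200, $1,450, $2,200, $3,000 (q = 5 of N = 11).
Individual gaps: 3950−950 = 3000; 3950−1200 = 2750; 3950−1450 = 2500; 3950−2200 = 1750; 3950−3000 = 950.
Aggregate gap = $10,950.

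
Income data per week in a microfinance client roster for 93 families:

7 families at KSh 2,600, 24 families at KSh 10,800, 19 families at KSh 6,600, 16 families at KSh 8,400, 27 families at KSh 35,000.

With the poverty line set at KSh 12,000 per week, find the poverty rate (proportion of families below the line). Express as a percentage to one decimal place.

71.0%

66 of the 93 families have income below KSh 12,000.
H = 66/93 = 71.0%.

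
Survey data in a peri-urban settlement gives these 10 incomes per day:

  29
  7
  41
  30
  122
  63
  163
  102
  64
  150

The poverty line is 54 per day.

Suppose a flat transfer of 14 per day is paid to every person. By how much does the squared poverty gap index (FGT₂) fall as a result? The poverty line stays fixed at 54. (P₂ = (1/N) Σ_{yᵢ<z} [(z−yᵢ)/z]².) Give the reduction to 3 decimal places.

Before: below the line — 7, 29, 30, 41; squared poverty gap index (FGT₂) = 0.12274.
After the 14 transfer: below the line — 21, 43, 44; squared poverty gap index (FGT₂) = 0.04492.
Reduction = 0.12274 − 0.04492 = 0.078.

0.078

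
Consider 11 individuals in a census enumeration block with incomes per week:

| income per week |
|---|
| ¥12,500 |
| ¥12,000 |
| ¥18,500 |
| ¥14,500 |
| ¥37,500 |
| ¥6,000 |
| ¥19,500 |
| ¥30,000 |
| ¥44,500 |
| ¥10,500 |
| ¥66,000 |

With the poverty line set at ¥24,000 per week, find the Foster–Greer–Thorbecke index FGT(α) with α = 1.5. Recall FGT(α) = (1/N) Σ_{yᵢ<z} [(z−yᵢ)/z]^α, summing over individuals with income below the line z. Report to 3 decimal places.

Below z: ¥6,000, ¥10,500, ¥12,000, ¥12,500, ¥14,500, ¥18,500, ¥19,500 (q = 7 of N = 11).
Gap ratios (z−y)/z: (24000−6000)/24000 = 0.7500; (24000−10500)/24000 = 0.5625; (24000−12000)/24000 = 0.5000; (24000−12500)/24000 = 0.4792; (24000−14500)/24000 = 0.3958; (24000−18500)/24000 = 0.2292; (24000−19500)/24000 = 0.1875.
Raised to α = 1.5: 0.64952; 0.42188; 0.35355; 0.33169; 0.24904; 0.10971; 0.08119.
Sum = 2.196570; FGT(1.5) = 2.196570 / 11 = 0.200.

0.200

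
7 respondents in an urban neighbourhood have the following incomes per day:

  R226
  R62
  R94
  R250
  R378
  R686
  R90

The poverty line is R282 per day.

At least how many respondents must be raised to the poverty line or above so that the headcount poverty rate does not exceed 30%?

Currently q = 5 of N = 7 are below the line (H = 0.714).
A headcount ratio of at most 30% allows at most ⌊0.30 × 7⌋ = 2 poor respondents.
So at least 5 − 2 = 3 must be lifted.

3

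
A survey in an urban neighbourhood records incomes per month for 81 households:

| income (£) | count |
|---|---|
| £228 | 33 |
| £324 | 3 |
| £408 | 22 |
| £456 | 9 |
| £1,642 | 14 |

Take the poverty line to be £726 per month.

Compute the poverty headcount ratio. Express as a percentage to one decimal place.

82.7%

67 of the 81 households have income below £726.
H = 67/81 = 82.7%.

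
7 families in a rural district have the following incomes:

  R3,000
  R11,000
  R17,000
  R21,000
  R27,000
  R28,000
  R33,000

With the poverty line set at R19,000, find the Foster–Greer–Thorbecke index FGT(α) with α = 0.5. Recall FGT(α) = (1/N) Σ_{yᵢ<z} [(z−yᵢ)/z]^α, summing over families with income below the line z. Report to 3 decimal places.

Below the line: R3,000, R11,000, R17,000 (q = 3 of N = 7).
Gap ratios (z−y)/z: (19000−3000)/19000 = 0.8421; (19000−11000)/19000 = 0.4211; (19000−17000)/19000 = 0.1053.
Raised to α = 0.5: 0.91766; 0.64889; 0.32444.
Sum = 1.890991; FGT(0.5) = 1.890991 / 7 = 0.270.

0.270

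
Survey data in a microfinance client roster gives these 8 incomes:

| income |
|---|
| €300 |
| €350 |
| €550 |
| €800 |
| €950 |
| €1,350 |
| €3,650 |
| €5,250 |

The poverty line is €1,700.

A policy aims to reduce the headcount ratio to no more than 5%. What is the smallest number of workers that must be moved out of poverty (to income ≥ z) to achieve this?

6

6 of the 8 workers are poor, so H = 6/8 = 0.750.
A headcount ratio of at most 5% allows at most ⌊0.05 × 8⌋ = 0 poor workers.
So at least 6 − 0 = 6 must be lifted.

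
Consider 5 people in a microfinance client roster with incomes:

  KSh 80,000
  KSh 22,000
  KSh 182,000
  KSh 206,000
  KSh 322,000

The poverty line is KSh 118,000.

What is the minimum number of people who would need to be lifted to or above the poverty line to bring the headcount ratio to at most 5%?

2

Currently q = 2 of N = 5 are below the line (H = 0.400).
A headcount ratio of at most 5% allows at most ⌊0.05 × 5⌋ = 0 poor people.
So at least 2 − 0 = 2 must be lifted.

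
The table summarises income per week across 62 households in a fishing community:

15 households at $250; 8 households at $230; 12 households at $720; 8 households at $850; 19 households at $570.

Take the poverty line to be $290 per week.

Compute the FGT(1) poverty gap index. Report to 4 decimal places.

Poor units: 8×$230, 15×$250 (q = 23 of N = 62).
Gap ratios (z−y)/z: (290−230)/290 = 0.2069 (×8); (290−250)/290 = 0.1379 (×15).
Σ = 3.724138. Dividing by the full population N = 62 gives P₁ = 0.0601.

0.0601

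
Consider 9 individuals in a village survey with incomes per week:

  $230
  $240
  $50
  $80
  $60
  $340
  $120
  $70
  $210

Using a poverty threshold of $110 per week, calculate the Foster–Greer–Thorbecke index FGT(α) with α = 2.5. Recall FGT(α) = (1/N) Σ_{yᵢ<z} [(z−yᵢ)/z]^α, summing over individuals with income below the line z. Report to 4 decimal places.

Below z: $50, $60, $70, $80 (q = 4 of N = 9).
Relative gaps: (110−50)/110 = 0.5455; (110−60)/110 = 0.4545; (110−70)/110 = 0.3636; (110−80)/110 = 0.2727.
Raised to α = 2.5: 0.21973; 0.13930; 0.07974; 0.03884.
Sum = 0.477613; FGT(2.5) = 0.477613 / 9 = 0.0531.

0.0531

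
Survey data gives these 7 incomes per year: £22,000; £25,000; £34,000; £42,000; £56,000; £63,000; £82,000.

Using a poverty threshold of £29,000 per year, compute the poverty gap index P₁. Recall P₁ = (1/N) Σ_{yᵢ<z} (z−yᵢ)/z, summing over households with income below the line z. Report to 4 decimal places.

0.0542

Below the line: £22,000, £25,000 (q = 2 of N = 7).
Normalized shortfalls: (29000−22000)/29000 = 0.2414; (29000−25000)/29000 = 0.1379.
Sum of shortfalls = 0.379310; P₁ averages over all N: 0.379310 / 7 = 0.0542.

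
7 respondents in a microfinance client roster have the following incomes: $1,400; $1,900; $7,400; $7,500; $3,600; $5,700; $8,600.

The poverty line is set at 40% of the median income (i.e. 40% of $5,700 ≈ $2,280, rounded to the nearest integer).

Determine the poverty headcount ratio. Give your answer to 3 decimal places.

0.286

2 of the 7 respondents have income below $2,280.
H = 2/7 = 0.286.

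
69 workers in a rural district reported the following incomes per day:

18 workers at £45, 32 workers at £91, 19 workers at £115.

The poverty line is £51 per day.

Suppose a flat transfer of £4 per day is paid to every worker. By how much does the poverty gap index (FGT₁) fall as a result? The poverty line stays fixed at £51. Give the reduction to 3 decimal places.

0.020

Before: below the line — 18×£45; poverty gap index (FGT₁) = 0.03069.
After the £4 transfer: below the line — 18×£49; poverty gap index (FGT₁) = 0.01023.
Reduction = 0.03069 − 0.01023 = 0.020.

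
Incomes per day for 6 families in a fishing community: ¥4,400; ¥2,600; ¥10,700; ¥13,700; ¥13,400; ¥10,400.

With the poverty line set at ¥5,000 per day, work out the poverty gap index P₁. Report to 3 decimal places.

0.100

Incomes under z: ¥2,600, ¥4,400 (q = 2 of N = 6).
Normalized shortfalls: (5000−2600)/5000 = 0.4800; (5000−4400)/5000 = 0.1200.
Σ = 0.600000. Dividing by the full population N = 6 gives P₁ = 0.100.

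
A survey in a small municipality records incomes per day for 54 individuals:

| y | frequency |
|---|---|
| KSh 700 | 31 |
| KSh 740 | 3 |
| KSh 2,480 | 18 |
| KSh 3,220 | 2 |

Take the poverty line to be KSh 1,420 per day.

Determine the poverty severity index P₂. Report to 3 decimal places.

Incomes under z: 31×KSh 700, 3×KSh 740 (q = 34 of N = 54).
Normalized shortfalls: (1420−700)/1420 = 0.5070 (×31); (1420−740)/1420 = 0.4789 (×3).
Squared: 0.2571 (×31); 0.2293 (×3).
Sum = 8.657806; P₂ = 8.657806 / 54 = 0.160.

0.160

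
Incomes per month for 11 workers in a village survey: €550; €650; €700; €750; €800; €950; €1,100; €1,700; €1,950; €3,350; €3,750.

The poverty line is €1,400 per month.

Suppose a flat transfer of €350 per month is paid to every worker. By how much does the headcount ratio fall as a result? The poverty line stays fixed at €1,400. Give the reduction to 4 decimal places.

0.0909

Before: below the line — €550, €650, €700, €750, €800, €950, €1,100; headcount ratio = 0.636364.
After the €350 transfer: below the line — €900, €1,000, €1,050, €1,100, €1,150, €1,300; headcount ratio = 0.545455.
Reduction = 0.636364 − 0.545455 = 0.0909.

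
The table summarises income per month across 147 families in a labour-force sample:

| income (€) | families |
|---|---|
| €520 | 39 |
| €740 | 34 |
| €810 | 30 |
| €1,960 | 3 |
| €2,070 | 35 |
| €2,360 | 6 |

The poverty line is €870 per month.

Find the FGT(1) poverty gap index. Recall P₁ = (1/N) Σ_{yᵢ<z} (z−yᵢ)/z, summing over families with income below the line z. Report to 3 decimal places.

Incomes under z: 39×€520, 34×€740, 30×€810 (q = 103 of N = 147).
Shortfall ratios: (870−520)/870 = 0.4023 (×39); (870−740)/870 = 0.1494 (×34); (870−810)/870 = 0.0690 (×30).
Σ = 22.839080. Dividing by the full population N = 147 gives P₁ = 0.155.

0.155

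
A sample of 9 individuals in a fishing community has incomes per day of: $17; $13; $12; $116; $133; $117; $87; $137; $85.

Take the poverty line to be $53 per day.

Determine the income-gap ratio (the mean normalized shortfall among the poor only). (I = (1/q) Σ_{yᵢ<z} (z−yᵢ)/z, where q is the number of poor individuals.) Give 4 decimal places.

Poor units: $12, $13, $17 (q = 3 of N = 9).
Relative gaps: 0.7736, 0.7547, 0.6792; sum = 2.207547.
I averages over the q = 3 poor units only: 2.207547 / 3 = 0.7358.

0.7358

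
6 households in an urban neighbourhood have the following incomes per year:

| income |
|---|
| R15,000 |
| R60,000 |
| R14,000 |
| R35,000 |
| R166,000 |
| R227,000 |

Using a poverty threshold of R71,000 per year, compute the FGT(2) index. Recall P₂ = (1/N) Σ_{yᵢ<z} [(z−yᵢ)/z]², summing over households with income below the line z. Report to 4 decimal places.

Below z: R14,000, R15,000, R35,000, R60,000 (q = 4 of N = 6).
Gap ratios (z−y)/z: (71000−14000)/71000 = 0.8028; (71000−15000)/71000 = 0.7887; (71000−35000)/71000 = 0.5070; (71000−60000)/71000 = 0.1549.
Squared: 0.6445; 0.6221; 0.2571; 0.0240.
Sum = 1.547709; P₂ = 1.547709 / 6 = 0.2580.

0.2580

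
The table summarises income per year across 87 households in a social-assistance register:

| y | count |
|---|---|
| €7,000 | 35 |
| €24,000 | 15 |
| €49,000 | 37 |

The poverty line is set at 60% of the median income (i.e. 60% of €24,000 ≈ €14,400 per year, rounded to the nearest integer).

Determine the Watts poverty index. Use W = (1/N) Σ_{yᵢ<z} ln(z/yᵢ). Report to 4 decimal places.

0.2902

Below z: 35×€7,000 (q = 35 of N = 87).
Log gaps: ln(14400/7000) = 0.7213 (×35).
W = 25.246132 / 87 = 0.2902.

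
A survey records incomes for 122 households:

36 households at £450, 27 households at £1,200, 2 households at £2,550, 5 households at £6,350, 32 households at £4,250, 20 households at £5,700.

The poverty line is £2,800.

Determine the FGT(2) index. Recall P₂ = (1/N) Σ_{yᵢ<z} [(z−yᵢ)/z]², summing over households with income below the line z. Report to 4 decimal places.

Below the line: 36×£450, 27×£1,200, 2×£2,550 (q = 65 of N = 122).
Shortfall ratios: (2800−450)/2800 = 0.8393 (×36); (2800−1200)/2800 = 0.5714 (×27); (2800−2550)/2800 = 0.0893 (×2).
Squared: 0.7044 (×36); 0.3265 (×27); 0.0080 (×2).
Sum = 34.190689; P₂ = 34.190689 / 122 = 0.2803.

0.2803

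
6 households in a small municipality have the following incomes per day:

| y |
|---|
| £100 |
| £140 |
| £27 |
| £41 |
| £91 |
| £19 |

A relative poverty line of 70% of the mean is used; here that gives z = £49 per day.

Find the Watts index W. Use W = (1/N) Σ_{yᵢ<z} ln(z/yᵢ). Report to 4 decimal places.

0.2869

Below the line: £19, £27, £41 (q = 3 of N = 6).
Log shortfalls: ln(49/19) = 0.9474; ln(49/27) = 0.5960; ln(49/41) = 0.1782.
W = 1.721613 / 6 = 0.2869.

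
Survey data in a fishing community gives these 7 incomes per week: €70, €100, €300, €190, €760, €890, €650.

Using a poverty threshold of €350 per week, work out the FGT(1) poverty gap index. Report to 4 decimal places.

Incomes under z: €70, €100, €190, €300 (q = 4 of N = 7).
Normalized shortfalls: (350−70)/350 = 0.8000; (350−100)/350 = 0.7143; (350−190)/350 = 0.4571; (350−300)/350 = 0.1429.
Sum of shortfalls = 2.114286; P₁ averages over all N: 2.114286 / 7 = 0.3020.

0.3020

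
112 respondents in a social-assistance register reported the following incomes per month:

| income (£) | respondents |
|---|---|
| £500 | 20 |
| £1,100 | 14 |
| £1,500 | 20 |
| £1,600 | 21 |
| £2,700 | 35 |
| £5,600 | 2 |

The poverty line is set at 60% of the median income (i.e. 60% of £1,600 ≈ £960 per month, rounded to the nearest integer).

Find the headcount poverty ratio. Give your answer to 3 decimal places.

0.179

20 of the 112 respondents have income below £960.
H = 20/112 = 0.179.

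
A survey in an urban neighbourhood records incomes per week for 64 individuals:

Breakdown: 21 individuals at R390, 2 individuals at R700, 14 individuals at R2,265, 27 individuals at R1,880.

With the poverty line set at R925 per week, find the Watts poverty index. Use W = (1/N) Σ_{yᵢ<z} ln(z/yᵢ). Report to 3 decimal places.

0.292

Below the line: 21×R390, 2×R700 (q = 23 of N = 64).
Log shortfalls: ln(925/390) = 0.8636 (×21); ln(925/700) = 0.2787 (×2).
W = 18.694014 / 64 = 0.292.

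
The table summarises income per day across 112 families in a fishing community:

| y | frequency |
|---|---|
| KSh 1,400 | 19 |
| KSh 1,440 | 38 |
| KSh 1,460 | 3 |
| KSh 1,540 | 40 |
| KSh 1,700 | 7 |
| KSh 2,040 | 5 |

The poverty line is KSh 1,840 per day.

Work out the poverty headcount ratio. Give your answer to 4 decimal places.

0.9554

107 of the 112 families have income below KSh 1,840.
H = 107/112 = 0.9554.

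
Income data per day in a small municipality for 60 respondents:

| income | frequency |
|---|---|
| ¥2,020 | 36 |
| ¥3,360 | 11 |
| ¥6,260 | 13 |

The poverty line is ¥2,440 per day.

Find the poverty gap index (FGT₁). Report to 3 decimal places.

Below the line: 36×¥2,020 (q = 36 of N = 60).
Shortfall ratios: (2440−2020)/2440 = 0.1721 (×36).
Sum of shortfalls = 6.196721; P₁ averages over all N: 6.196721 / 60 = 0.103.

0.103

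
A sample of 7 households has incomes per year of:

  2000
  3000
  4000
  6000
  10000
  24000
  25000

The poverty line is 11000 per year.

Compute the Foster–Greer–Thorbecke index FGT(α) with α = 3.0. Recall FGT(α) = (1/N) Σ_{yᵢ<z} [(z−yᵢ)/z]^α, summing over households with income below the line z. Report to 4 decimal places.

0.1835

Below the line: 2000, 3000, 4000, 6000, 10000 (q = 5 of N = 7).
Relative gaps: (11000−2000)/11000 = 0.8182; (11000−3000)/11000 = 0.7273; (11000−4000)/11000 = 0.6364; (11000−6000)/11000 = 0.4545; (11000−10000)/11000 = 0.0909.
Raised to α = 3.0: 0.54771; 0.38467; 0.25770; 0.09391; 0.00075.
Sum = 1.284748; FGT(3.0) = 1.284748 / 7 = 0.1835.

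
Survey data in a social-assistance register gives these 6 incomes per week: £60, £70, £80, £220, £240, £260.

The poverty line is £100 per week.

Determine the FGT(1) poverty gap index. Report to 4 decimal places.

Below the line: £60, £70, £80 (q = 3 of N = 6).
Normalized shortfalls: (100−60)/100 = 0.4000; (100−70)/100 = 0.3000; (100−80)/100 = 0.2000.
Σ = 0.900000. Dividing by the full population N = 6 gives P₁ = 0.1500.

0.1500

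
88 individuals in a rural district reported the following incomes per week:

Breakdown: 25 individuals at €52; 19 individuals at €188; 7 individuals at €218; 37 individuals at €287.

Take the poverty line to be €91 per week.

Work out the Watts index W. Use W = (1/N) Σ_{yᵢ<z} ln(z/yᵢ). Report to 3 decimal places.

Poor units: 25×€52 (q = 25 of N = 88).
ln(z/y) terms: ln(91/52) = 0.5596 (×25).
W = 13.990395 / 88 = 0.159.

0.159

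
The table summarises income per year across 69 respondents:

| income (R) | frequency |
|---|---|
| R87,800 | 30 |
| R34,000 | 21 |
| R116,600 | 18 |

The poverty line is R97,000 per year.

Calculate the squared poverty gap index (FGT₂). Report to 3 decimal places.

Incomes under z: 21×R34,000, 30×R87,800 (q = 51 of N = 69).
Normalized shortfalls: (97000−34000)/97000 = 0.6495 (×21); (97000−87800)/97000 = 0.0948 (×30).
Squared: 0.4218 (×21); 0.0090 (×30).
Sum = 9.128303; P₂ = 9.128303 / 69 = 0.132.

0.132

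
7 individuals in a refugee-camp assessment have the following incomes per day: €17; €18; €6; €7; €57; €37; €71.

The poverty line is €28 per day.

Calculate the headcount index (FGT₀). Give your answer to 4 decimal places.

0.5714

4 of the 7 individuals have income below €28.
H = 4/7 = 0.5714.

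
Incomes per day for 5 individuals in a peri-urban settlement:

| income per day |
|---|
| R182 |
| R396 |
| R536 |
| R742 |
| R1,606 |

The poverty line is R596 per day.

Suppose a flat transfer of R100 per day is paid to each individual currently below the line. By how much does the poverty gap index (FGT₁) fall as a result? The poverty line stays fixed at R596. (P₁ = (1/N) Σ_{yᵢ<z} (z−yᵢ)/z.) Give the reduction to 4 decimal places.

Before: below the line — R182, R396, R536; poverty gap index (FGT₁) = 0.226174.
After the R100 transfer: below the line — R282, R496; poverty gap index (FGT₁) = 0.138926.
Reduction = 0.226174 − 0.138926 = 0.0872.

0.0872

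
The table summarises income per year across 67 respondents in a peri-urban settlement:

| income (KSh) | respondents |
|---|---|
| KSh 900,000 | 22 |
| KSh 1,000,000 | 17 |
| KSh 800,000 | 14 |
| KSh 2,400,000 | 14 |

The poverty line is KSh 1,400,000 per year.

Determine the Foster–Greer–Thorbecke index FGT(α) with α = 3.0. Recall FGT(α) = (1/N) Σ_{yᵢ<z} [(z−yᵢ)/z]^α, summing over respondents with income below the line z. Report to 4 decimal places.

0.0373

Below z: 14×KSh 800,000, 22×KSh 900,000, 17×KSh 1,000,000 (q = 53 of N = 67).
Gap ratios (z−y)/z: (1400000−800000)/1400000 = 0.4286 (×14); (1400000−900000)/1400000 = 0.3571 (×22); (1400000−1000000)/1400000 = 0.2857 (×17).
Raised to α = 3.0: 0.07872 (×14); 0.04555 (×22); 0.02332 (×17).
Sum = 2.500729; FGT(3.0) = 2.500729 / 67 = 0.0373.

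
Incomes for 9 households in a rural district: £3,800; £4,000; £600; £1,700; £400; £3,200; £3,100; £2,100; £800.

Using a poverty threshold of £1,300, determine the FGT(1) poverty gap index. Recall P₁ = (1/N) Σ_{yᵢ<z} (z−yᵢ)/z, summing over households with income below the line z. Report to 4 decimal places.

0.1795

Poor units: £400, £600, £800 (q = 3 of N = 9).
Normalized shortfalls: (1300−400)/1300 = 0.6923; (1300−600)/1300 = 0.5385; (1300−800)/1300 = 0.3846.
Sum of shortfalls = 1.615385; P₁ averages over all N: 1.615385 / 9 = 0.1795.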